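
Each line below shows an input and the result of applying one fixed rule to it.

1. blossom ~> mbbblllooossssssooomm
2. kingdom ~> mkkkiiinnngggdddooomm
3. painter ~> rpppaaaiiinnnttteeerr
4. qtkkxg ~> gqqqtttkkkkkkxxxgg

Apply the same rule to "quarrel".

lqqquuuaaarrrrrreeell

Looking at the pairs, the operation is to repeat every character 3 times, then move the last character to the front.
On "quarrel" that produces "lqqquuuaaarrrrrreeell".
(Check on "painter": → "pppaaaiiinnnttteeerrr" → "rpppaaaiiinnnttteeerr" ✓)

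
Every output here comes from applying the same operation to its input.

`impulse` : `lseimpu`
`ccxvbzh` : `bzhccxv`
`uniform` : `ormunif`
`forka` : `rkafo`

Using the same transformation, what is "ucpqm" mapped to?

The pattern: move the last 3 characters to the front (rotate right by 3).
Doing the same to "ucpqm": "pqmuc".

pqmuc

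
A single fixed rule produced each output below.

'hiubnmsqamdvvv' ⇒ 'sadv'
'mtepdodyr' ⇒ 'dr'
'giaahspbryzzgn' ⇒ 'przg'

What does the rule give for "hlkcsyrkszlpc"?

Looking at the pairs, the operation is to keep every other character starting from the first (positions 1st, 3rd, 5th, ...), then delete the first 3 characters.
So "hlkcsyrkszlpc" becomes "rslc".
(Check on "hiubnmsqamdvvv": → "hunsadv" → "sadv" ✓)

rslc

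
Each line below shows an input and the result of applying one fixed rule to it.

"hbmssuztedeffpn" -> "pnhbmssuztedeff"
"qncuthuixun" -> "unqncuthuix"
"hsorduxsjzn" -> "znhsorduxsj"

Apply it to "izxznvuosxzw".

In each case the input is transformed by: move the last 2 characters to the front (rotate right by 2).
On "izxznvuosxzw" that produces "zwizxznvuosx".

zwizxznvuosx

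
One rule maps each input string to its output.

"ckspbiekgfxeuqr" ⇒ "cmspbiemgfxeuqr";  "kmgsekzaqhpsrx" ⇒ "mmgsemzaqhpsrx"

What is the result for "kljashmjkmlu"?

Each output is the input with this applied: replace every "k" with "m".
"kljashmjkmlu" → "mljashmjmmlu".

mljashmjmmlu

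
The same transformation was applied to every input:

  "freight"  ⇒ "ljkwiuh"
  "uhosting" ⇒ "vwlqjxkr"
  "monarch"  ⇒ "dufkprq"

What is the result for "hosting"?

Rule — shift every letter 3 places forward in the alphabet (wrapping around), then move the first 3 characters to the end (rotate left by 3).
Starting from "hosting": after the first operation, "krvwlqj"; after the second, "wlqjkrv".
(Check on "freight": → "iuhljkw" → "ljkwiuh" ✓)

wlqjkrv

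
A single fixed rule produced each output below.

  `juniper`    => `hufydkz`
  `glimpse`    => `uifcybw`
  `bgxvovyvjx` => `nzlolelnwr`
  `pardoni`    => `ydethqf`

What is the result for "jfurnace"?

usqdhkvz

The pattern: reverse the string, then shift every letter 10 places backward in the alphabet (wrapping around).
So "jfurnace" becomes "usqdhkvz".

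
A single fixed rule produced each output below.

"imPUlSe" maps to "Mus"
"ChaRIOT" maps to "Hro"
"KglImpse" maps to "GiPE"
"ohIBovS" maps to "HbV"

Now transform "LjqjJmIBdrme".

The pattern: keep every other character starting from the second (positions 2nd, 4th, 6th, ...), then flip the case of every letter.
"LjqjJmIBdrme" → "jjmBre" → "JJMbRE".

JJMbRE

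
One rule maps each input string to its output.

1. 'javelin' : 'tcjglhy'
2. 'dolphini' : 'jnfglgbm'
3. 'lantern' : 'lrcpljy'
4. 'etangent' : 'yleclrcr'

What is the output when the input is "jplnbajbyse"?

The rule is to shift every letter 2 places backward in the alphabet (wrapping around), then move the first 2 characters to the end (rotate left by 2).
Working it through for "jplnbajbyse": intermediate "hnjlzyhzwqc", final "jlzyhzwqchn".
(Check on "javelin": → "hytcjgl" → "tcjglhy" ✓)

jlzyhzwqchn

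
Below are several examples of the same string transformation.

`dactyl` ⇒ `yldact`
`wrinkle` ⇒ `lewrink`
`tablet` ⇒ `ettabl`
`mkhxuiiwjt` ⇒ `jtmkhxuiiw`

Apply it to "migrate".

temigra

In each case the input is transformed by: move the last 2 characters to the front (rotate right by 2).
So "migrate" becomes "temigra".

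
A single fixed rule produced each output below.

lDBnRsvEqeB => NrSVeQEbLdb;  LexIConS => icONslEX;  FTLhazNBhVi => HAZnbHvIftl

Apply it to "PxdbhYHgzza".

The transformation: flip the case of every letter, then move the first 3 characters to the end (rotate left by 3).
On "PxdbhYHgzza": the first step gives "pXDBHyhGZZA", and the second then gives "BHyhGZZApXD".

BHyhGZZApXD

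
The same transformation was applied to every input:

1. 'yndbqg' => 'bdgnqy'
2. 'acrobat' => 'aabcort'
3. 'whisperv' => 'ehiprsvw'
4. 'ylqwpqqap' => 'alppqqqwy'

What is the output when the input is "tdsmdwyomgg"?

ddggmmostwy

The pattern: sort the characters into alphabetical order.
"tdsmdwyomgg" → "ddggmmostwy".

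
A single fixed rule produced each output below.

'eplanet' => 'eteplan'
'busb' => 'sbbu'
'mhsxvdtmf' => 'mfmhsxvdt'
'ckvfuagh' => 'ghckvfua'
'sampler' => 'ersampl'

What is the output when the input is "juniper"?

The rule is to move the last 2 characters to the front (rotate right by 2).
Doing the same to "juniper": "erjunip".

erjunip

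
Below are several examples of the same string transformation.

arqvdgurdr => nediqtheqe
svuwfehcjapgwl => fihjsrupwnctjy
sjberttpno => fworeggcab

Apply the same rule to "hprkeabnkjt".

ucexrnoaxwg

In each case the input is transformed by: shift every letter 13 places forward in the alphabet (wrapping around) — i.e. ROT13.
"hprkeabnkjt" → "ucexrnoaxwg".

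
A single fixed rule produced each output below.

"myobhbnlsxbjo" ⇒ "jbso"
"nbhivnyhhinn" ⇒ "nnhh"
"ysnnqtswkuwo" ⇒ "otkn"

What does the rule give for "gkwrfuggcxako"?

The pattern: keep one character in every 3, starting at position 3 (positions 3rd, 6th, 9th, ...), then swap the first and last characters.
On "gkwrfuggcxako": the first step gives "wuck", and the second then gives "kucw".

kucw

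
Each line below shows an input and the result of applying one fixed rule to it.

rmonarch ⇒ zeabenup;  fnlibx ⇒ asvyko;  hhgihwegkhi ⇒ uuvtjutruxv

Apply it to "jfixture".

swkvhgre

In each case the input is transformed by: shift every letter 13 places forward in the alphabet (wrapping around) — i.e. ROT13, then swap each adjacent pair of characters (1↔2, 3↔4, ...).
Applying both steps to "jfixture": "wsvkgher", then "swkvhgre".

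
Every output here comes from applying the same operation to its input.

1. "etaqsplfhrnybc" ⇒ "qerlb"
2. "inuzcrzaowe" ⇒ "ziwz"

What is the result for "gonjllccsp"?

jgpc

Rule — keep one character in every 3, starting at position 1 (positions 1st, 4th, 7th, ...), then swap each adjacent pair of characters (1↔2, 3↔4, ...).
"gonjllccsp" → "jgpc".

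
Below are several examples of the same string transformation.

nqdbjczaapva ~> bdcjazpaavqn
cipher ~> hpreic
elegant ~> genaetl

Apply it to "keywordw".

wyrowdek

In each case the input is transformed by: move the first 2 characters to the end (rotate left by 2), then swap each adjacent pair of characters (1↔2, 3↔4, ...).
For "keywordw", step one produces "ywordwke"; step two turns that into "wyrowdek".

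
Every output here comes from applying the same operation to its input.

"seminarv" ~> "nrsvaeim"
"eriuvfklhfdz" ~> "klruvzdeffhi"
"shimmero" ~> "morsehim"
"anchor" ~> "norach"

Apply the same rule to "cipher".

Rule — sort the characters into alphabetical order, then swap the front and back halves of the string.
Working it through for "cipher": intermediate "cehipr", final "iprceh".

iprceh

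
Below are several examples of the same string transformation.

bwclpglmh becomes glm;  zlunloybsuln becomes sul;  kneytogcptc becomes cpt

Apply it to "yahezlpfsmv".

fsm

Each output is the input with this applied: delete the last character, then keep only the last 3 characters.
Starting from "yahezlpfsmv": after the first operation, "yahezlpfsm"; after the second, "fsm".
(Check on "kneytogcptc": → "kneytogcpt" → "cpt" ✓)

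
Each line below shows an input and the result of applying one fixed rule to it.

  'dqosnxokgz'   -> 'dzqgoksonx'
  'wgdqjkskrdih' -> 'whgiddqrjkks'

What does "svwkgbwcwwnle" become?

sevlwnkwgwbcw

Looking at the pairs, the operation is to take characters alternately from the front and the back (1st, last, 2nd, 2nd-last, ...).
So "svwkgbwcwwnle" becomes "sevlwnkwgwbcw".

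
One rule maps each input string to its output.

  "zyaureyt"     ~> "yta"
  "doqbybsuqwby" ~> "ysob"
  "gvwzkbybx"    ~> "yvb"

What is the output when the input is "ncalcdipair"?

The transformation: sort the characters into reverse alphabetical order, then keep one character in every 3, starting at position 2 (positions 2nd, 5th, 8th, ...).
For "ncalcdipair", step one produces "rpnliidccaa"; step two turns that into "pica".

pica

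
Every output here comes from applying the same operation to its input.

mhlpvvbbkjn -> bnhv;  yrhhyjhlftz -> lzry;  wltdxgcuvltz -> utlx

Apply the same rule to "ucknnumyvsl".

Each output is the input with this applied: keep one character in every 3, starting at position 2 (positions 2nd, 5th, 8th, ...), then move the last 2 characters to the front (rotate right by 2).
On "ucknnumyvsl": the first step gives "cnyl", and the second then gives "ylcn".

ylcn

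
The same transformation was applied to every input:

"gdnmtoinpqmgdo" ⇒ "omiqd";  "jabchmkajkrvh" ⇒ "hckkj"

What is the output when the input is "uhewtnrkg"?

The pattern: swap the first and last characters, then keep one character in every 3, starting at position 1 (positions 1st, 4th, 7th, ...).
"uhewtnrkg" → "ghewtnrku" → "gwr".
(Check on "jabchmkajkrvh": → "habchmkajkrvj" → "hckkj" ✓)

gwr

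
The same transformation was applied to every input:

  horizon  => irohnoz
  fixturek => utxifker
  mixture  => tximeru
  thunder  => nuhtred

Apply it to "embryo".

The pattern: reverse the string, then move the first 3 characters to the end (rotate left by 3).
For "embryo", step one produces "oyrbme"; step two turns that into "bmeoyr".
(Check on "horizon": → "noziroh" → "irohnoz" ✓)

bmeoyr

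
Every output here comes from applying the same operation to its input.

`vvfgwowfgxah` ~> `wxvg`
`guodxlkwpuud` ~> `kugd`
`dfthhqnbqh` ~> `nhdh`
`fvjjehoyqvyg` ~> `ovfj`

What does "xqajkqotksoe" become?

Looking at the pairs, the operation is to keep one character in every 3, starting at position 1 (positions 1st, 4th, 7th, ...), then move the first 2 characters to the end (rotate left by 2).
Working it through for "xqajkqotksoe": intermediate "xjos", final "osxj".
(Check on "fvjjehoyqvyg": → "fjov" → "ovfj" ✓)

osxj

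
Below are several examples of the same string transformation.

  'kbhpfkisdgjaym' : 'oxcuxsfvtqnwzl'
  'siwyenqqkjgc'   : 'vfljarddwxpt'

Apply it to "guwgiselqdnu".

The rule is to swap each adjacent pair of characters (1↔2, 3↔4, ...), then shift every letter 13 places forward in the alphabet (wrapping around) — i.e. ROT13.
On "guwgiselqdnu": the first step gives "uggwsiledqun", and the second then gives "httjfvyrqdha".

httjfvyrqdha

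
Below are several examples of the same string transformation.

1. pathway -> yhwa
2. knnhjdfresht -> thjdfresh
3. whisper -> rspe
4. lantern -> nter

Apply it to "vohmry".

Each output is the input with this applied: delete the first 3 characters, then move the last character to the front.
On "vohmry": the first step gives "mry", and the second then gives "ymr".
(Check on "knnhjdfresht": → "hjdfresht" → "thjdfresh" ✓)

ymr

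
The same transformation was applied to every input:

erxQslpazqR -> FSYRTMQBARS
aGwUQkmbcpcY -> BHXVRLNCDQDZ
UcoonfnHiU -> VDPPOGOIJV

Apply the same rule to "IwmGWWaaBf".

Each output is the input with this applied: shift every letter 1 place forward in the alphabet (wrapping around), then convert every letter to uppercase.
Applying both steps to "IwmGWWaaBf": "JxnHXXbbCg", then "JXNHXXBBCG".

JXNHXXBBCG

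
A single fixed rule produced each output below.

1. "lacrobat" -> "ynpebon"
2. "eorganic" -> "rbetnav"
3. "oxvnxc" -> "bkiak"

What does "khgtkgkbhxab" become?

xutgxtxoukn

The transformation: shift every letter 13 places forward in the alphabet (wrapping around) — i.e. ROT13, then delete the last character.
Applying that to "khgtkgkbhxab" gives "xutgxtxoukn".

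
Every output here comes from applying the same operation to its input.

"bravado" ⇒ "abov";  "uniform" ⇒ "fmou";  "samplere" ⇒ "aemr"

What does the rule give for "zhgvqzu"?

Looking at the pairs, the operation is to sort the characters into alphabetical order, then keep every other character starting from the first (positions 1st, 3rd, 5th, ...).
Starting from "zhgvqzu": after the first operation, "ghquvzz"; after the second, "gqvz".
(Check on "bravado": → "aabdorv" → "abov" ✓)

gqvz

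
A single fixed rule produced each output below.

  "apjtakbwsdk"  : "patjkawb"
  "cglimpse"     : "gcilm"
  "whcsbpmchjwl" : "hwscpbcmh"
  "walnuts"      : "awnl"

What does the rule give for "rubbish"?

Each output is the input with this applied: delete the last 3 characters, then swap each adjacent pair of characters (1↔2, 3↔4, ...).
"rubbish" → "rubb" → "urbb".
(Check on "cglimpse": → "cglim" → "gcilm" ✓)

urbb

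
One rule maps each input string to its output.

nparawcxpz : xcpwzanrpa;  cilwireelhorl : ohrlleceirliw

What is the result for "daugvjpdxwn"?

xdwpnjdvagu

Each output is the input with this applied: move the last 3 characters to the front (rotate right by 3), then take characters alternately from the front and the back (1st, last, 2nd, 2nd-last, ...).
"daugvjpdxwn" → "xwndaugvjpd" → "xdwpnjdvagu".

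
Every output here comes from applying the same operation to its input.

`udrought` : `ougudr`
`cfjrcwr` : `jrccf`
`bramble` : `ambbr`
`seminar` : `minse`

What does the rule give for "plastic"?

Rule — delete the last 2 characters, then move the last 3 characters to the front (rotate right by 3).
"plastic" → "astpl".

astpl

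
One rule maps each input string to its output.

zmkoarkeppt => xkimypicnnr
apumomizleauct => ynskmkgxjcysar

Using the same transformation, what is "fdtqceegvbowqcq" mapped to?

What's happening: shift every letter 2 places backward in the alphabet (wrapping around).
Doing the same to "fdtqceegvbowqcq": "dbroaccetzmuoao".

dbroaccetzmuoao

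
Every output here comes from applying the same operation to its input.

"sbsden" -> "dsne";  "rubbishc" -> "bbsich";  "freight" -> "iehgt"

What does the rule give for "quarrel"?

raerl

Each output is the input with this applied: delete the first 2 characters, then swap each adjacent pair of characters (1↔2, 3↔4, ...).
Working it through for "quarrel": intermediate "arrel", final "raerl".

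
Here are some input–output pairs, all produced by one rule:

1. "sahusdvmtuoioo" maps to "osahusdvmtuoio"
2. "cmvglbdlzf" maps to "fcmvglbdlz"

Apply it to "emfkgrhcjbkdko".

In each case the input is transformed by: move the last character to the front.
Doing the same to "emfkgrhcjbkdko": "oemfkgrhcjbkdk".

oemfkgrhcjbkdk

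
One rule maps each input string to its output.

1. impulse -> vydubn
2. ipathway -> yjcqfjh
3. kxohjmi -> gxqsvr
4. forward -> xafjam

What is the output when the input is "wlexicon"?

ungrlxw

The transformation: delete the first character, then shift every letter 9 places forward in the alphabet (wrapping around).
For "wlexicon", step one produces "lexicon"; step two turns that into "ungrlxw".
(Check on "impulse": → "mpulse" → "vydubn" ✓)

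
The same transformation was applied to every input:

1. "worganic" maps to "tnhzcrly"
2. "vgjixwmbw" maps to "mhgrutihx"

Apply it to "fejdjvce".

What's happening: move the last 2 characters to the front (rotate right by 2), then shift every letter 11 places forward in the alphabet (wrapping around).
Working it through for "fejdjvce": intermediate "cefejdjv", final "npqpuoug".

npqpuoug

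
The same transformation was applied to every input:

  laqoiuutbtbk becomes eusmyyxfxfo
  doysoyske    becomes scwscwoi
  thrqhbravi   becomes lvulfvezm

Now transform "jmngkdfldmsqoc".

qrkohjphqwusg

Rule — delete the first character, then shift every letter 4 places forward in the alphabet (wrapping around).
For "jmngkdfldmsqoc", step one produces "mngkdfldmsqoc"; step two turns that into "qrkohjphqwusg".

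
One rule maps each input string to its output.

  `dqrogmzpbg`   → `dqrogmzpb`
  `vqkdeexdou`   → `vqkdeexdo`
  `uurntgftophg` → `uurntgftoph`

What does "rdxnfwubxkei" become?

rdxnfwubxke

Rule — delete the last character.
"rdxnfwubxkei" → "rdxnfwubxke".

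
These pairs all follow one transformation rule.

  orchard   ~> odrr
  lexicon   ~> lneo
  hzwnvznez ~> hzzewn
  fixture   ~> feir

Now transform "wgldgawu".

wugwl

What's happening: take characters alternately from the front and the back (1st, last, 2nd, 2nd-last, ...), then delete the last 3 characters.
Applying both steps to "wgldgawu": "wugwladg", then "wugwl".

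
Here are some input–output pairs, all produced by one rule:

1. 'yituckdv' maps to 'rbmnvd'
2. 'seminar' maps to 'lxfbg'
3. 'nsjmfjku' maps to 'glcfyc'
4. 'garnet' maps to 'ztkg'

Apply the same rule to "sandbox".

ltgwu

What's happening: delete the last 2 characters, then shift every letter 7 places backward in the alphabet (wrapping around).
Applying both steps to "sandbox": "sandb", then "ltgwu".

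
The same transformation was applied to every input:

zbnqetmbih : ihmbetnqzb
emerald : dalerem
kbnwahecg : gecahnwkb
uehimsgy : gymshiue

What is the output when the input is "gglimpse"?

The rule is to swap each adjacent pair of characters (1↔2, 3↔4, ...), then reverse the string.
Starting from "gglimpse": after the first operation, "ggilpmes"; after the second, "sempligg".

sempligg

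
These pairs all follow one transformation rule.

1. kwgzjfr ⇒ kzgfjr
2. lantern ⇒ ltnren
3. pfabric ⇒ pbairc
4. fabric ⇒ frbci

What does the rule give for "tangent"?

tgnnet

Looking at the pairs, the operation is to swap each adjacent pair of characters (1↔2, 3↔4, ...), then delete the first character.
Starting from "tangent": after the first operation, "atgnnet"; after the second, "tgnnet".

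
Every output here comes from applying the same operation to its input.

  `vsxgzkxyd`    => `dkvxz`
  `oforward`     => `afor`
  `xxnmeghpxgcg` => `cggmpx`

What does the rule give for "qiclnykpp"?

cknpy

The transformation: sort the characters into alphabetical order, then keep every other character starting from the first (positions 1st, 3rd, 5th, ...).
For "qiclnykpp", step one produces "ciklnppqy"; step two turns that into "cknpy".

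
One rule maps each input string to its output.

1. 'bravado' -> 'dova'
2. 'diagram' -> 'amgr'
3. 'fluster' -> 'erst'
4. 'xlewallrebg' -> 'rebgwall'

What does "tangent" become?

ntge

Looking at the pairs, the operation is to delete the first 3 characters, then swap the front and back halves of the string.
Starting from "tangent": after the first operation, "gent"; after the second, "ntge".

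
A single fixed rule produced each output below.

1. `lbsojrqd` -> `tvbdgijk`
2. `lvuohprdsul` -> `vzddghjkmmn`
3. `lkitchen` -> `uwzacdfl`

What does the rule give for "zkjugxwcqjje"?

uwybbbcimopr

In each case the input is transformed by: sort the characters into alphabetical order, then shift every letter 8 places backward in the alphabet (wrapping around).
"zkjugxwcqjje" → "cegjjjkquwxz" → "uwybbbcimopr".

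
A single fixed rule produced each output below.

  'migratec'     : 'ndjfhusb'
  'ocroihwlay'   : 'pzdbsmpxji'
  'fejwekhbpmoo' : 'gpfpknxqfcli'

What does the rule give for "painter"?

The transformation: take characters alternately from the front and the back (1st, last, 2nd, 2nd-last, ...), then shift every letter 1 place forward in the alphabet (wrapping around).
Applying both steps to "painter": "praeitn", then "qsbfjuo".

qsbfjuo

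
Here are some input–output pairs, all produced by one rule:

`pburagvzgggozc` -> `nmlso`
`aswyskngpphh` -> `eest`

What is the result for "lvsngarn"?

hsz

The pattern: keep one character in every 3, starting at position 2 (positions 2nd, 5th, 8th, ...), then shift every letter 12 places forward in the alphabet (wrapping around).
On "lvsngarn": the first step gives "vgn", and the second then gives "hsz".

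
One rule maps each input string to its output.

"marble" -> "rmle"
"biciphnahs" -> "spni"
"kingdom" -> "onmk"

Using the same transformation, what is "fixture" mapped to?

The transformation: sort the characters into reverse alphabetical order, then keep only the first 4 characters.
Applying both steps to "fixture": "xutrife", then "xutr".

xutr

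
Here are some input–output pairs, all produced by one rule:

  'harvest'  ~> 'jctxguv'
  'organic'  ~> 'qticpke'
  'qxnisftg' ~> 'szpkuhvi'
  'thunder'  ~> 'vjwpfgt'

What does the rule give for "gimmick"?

ikookem

The pattern: shift every letter 2 places forward in the alphabet (wrapping around).
So "gimmick" becomes "ikookem".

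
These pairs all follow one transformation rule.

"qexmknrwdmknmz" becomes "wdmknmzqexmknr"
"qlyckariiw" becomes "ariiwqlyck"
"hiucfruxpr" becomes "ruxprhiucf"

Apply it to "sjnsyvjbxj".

The pattern: swap the front and back halves of the string.
For "sjnsyvjbxj" the result is "vjbxjsjnsy".

vjbxjsjnsy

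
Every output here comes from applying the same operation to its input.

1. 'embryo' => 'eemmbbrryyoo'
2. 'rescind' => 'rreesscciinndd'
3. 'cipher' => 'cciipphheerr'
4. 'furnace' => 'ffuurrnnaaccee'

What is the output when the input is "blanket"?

Each output is the input with this applied: double every character.
On "blanket" that produces "bbllaannkkeett".

bbllaannkkeett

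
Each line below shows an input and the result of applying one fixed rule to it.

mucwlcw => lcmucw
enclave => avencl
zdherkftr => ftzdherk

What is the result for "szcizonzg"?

nzszcizo

What's happening: delete the last character, then move the last 2 characters to the front (rotate right by 2).
For "szcizonzg", step one produces "szcizonz"; step two turns that into "nzszcizo".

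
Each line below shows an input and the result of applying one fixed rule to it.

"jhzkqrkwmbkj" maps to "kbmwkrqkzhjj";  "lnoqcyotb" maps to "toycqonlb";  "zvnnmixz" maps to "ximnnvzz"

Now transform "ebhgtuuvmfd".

fmvuutghbed

The rule is to reverse the string, then move the first character to the end.
So "ebhgtuuvmfd" becomes "fmvuutghbed".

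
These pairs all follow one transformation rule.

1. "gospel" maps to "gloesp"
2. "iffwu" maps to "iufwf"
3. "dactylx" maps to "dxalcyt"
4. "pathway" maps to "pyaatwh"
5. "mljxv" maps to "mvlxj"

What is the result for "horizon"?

Rule — take characters alternately from the front and the back (1st, last, 2nd, 2nd-last, ...).
On "horizon" that produces "hnoorzi".

hnoorzi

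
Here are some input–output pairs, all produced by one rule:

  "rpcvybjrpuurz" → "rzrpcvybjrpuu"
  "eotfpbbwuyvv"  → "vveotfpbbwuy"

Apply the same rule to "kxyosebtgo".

Looking at the pairs, the operation is to move the last 2 characters to the front (rotate right by 2).
So "kxyosebtgo" becomes "gokxyosebt".

gokxyosebt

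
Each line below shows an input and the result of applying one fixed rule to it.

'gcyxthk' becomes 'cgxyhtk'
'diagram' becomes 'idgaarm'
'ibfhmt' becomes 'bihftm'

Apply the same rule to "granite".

Rule — swap each adjacent pair of characters (1↔2, 3↔4, ...).
On "granite" that produces "rgnatie".

rgnatie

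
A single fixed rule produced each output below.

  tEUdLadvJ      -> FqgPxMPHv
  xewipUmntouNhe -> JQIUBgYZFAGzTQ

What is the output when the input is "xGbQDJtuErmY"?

JsNcpvFGqDYk

Each output is the input with this applied: shift every letter 12 places forward in the alphabet (wrapping around), then flip the case of every letter.
On "xGbQDJtuErmY": the first step gives "jSnCPVfgQdyK", and the second then gives "JsNcpvFGqDYk".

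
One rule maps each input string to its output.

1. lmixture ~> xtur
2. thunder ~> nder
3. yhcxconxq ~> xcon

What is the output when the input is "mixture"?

Each output is the input with this applied: move the first 3 characters to the end (rotate left by 3), then keep only the first 4 characters.
Applying that to "mixture" gives "ture".

ture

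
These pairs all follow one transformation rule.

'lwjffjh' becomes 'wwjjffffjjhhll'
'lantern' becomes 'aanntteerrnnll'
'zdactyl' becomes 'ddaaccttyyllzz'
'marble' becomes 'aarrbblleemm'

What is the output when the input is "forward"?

oorrwwaarrddff

Looking at the pairs, the operation is to move the first character to the end, then double every character.
On "forward": the first step gives "orwardf", and the second then gives "oorrwwaarrddff".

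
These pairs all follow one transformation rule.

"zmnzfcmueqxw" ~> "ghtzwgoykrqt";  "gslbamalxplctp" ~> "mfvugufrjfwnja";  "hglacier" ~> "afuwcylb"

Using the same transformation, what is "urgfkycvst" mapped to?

lazeswpmno

What's happening: move the first character to the end, then shift every letter 6 places backward in the alphabet (wrapping around).
Working it through for "urgfkycvst": intermediate "rgfkycvstu", final "lazeswpmno".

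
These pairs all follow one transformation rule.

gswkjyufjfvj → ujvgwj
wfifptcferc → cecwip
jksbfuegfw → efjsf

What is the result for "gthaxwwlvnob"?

wvoghx

In each case the input is transformed by: keep every other character starting from the first (positions 1st, 3rd, 5th, ...), then move the first 3 characters to the end (rotate left by 3).
For "gthaxwwlvnob", step one produces "ghxwvo"; step two turns that into "wvoghx".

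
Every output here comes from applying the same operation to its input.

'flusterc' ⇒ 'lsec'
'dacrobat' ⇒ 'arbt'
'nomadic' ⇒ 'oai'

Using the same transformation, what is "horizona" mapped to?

oioa

The pattern: keep every other character starting from the second (positions 2nd, 4th, 6th, ...).
"horizona" → "oioa".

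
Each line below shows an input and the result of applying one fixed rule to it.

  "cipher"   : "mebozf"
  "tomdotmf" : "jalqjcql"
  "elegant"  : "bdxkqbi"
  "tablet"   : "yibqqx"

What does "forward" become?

otxoacl

What's happening: shift every letter 3 places backward in the alphabet (wrapping around), then move the first 2 characters to the end (rotate left by 2).
Starting from "forward": after the first operation, "clotxoa"; after the second, "otxoacl".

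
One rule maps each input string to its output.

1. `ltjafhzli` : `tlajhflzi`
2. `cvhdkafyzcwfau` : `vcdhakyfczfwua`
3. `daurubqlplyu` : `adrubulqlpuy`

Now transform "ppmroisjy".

pprmiojsy

Each output is the input with this applied: swap each adjacent pair of characters (1↔2, 3↔4, ...).
So "ppmroisjy" becomes "pprmiojsy".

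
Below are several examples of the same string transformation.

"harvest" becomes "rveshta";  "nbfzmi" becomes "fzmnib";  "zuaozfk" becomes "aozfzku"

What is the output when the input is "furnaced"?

rnacefdu

Looking at the pairs, the operation is to swap the first and last characters, then move the first 2 characters to the end (rotate left by 2).
"furnaced" → "durnacef" → "rnacefdu".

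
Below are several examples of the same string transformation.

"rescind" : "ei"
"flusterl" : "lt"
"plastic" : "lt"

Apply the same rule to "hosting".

Looking at the pairs, the operation is to move the last character to the front, then keep one character in every 3, starting at position 3 (positions 3rd, 6th, 9th, ...).
So "hosting" becomes "oi".

oi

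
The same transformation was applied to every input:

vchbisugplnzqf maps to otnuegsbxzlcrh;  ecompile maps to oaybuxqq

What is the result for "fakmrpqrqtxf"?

mwydbcdcfjrr

The rule is to move the first character to the end, then shift every letter 12 places forward in the alphabet (wrapping around).
"fakmrpqrqtxf" → "akmrpqrqtxff" → "mwydbcdcfjrr".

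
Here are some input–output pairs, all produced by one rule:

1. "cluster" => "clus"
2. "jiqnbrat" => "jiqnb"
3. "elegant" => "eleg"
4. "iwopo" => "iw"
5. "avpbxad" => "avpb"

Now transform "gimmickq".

gimmi

The rule is to delete the last 3 characters.
So "gimmickq" becomes "gimmi".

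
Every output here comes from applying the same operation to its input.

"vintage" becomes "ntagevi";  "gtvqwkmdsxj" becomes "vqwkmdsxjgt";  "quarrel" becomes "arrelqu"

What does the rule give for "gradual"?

The pattern: move the first 2 characters to the end (rotate left by 2).
For "gradual" the result is "adualgr".

adualgr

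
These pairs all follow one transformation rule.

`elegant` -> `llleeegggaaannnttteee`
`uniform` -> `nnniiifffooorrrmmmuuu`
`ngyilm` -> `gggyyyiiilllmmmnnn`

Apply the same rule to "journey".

ooouuurrrnnneeeyyyjjj

Each output is the input with this applied: repeat every character 3 times, then move the first 3 characters to the end (rotate left by 3).
For "journey" the result is "ooouuurrrnnneeeyyyjjj".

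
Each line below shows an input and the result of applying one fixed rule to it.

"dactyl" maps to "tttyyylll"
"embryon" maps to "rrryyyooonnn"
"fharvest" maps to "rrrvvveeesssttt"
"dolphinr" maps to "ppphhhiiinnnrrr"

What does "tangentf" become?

Each output is the input with this applied: delete the first 3 characters, then repeat every character 3 times.
For "tangentf", step one produces "gentf"; step two turns that into "gggeeennntttfff".
(Check on "embryon": → "ryon" → "rrryyyooonnn" ✓)

gggeeennntttfff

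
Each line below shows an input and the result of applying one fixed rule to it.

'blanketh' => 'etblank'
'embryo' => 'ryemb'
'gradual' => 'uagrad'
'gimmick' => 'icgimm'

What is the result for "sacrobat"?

basacro

The pattern: delete the last character, then move the last 2 characters to the front (rotate right by 2).
Working it through for "sacrobat": intermediate "sacroba", final "basacro".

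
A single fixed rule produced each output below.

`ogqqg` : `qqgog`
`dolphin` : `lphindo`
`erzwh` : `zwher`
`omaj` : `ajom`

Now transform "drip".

ipdr

In each case the input is transformed by: move the first 2 characters to the end (rotate left by 2).
Doing the same to "drip": "ipdr".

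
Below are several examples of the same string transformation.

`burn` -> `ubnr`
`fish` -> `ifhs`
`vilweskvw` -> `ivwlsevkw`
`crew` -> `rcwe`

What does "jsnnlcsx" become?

The pattern: swap each adjacent pair of characters (1↔2, 3↔4, ...).
For "jsnnlcsx" the result is "sjnnclxs".

sjnnclxs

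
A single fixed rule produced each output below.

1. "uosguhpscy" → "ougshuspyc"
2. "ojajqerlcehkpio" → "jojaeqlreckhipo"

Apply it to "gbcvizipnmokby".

bgvczipimnkoyb

The pattern: swap each adjacent pair of characters (1↔2, 3↔4, ...).
"gbcvizipnmokby" → "bgvczipimnkoyb".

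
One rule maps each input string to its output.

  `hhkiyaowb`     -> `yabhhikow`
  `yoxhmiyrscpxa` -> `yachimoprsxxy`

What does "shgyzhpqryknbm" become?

What's happening: sort the characters into alphabetical order, then move the last character to the front.
On "shgyzhpqryknbm": the first step gives "bghhkmnpqrsyyz", and the second then gives "zbghhkmnpqrsyy".

zbghhkmnpqrsyy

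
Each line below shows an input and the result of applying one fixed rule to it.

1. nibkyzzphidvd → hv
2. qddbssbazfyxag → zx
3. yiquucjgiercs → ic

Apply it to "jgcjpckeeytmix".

Rule — keep one character in every 3, starting at position 3 (positions 3rd, 6th, 9th, ...), then delete the first 2 characters.
Applying both steps to "jgcjpckeeytmix": "ccem", then "em".

em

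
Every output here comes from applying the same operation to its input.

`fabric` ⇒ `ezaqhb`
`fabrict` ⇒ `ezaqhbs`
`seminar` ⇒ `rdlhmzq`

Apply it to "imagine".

What's happening: shift every letter 1 place backward in the alphabet (wrapping around).
Doing the same to "imagine": "hlzfhmd".

hlzfhmd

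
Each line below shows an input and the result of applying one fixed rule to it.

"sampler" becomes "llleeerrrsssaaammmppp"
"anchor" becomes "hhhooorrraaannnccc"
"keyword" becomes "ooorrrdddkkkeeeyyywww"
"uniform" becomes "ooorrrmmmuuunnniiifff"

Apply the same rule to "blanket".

Each output is the input with this applied: move the last 3 characters to the front (rotate right by 3), then repeat every character 3 times.
Working it through for "blanket": intermediate "ketblan", final "kkkeeetttbbblllaaannn".

kkkeeetttbbblllaaannn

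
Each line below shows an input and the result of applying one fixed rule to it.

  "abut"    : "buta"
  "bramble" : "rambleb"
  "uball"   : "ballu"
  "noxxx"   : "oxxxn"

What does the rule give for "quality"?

The rule is to move the first character to the end.
"quality" → "ualityq".

ualityq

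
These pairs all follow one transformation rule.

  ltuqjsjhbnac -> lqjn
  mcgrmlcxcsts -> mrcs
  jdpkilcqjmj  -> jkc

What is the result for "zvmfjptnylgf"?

zftl

The transformation: delete the last 2 characters, then keep one character in every 3, starting at position 1 (positions 1st, 4th, 7th, ...).
Applying both steps to "zvmfjptnylgf": "zvmfjptnyl", then "zftl".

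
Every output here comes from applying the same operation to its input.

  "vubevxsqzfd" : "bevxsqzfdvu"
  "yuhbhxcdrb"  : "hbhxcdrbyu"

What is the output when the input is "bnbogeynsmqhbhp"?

bogeynsmqhbhpbn

What's happening: move the first 2 characters to the end (rotate left by 2).
For "bnbogeynsmqhbhp" the result is "bogeynsmqhbhpbn".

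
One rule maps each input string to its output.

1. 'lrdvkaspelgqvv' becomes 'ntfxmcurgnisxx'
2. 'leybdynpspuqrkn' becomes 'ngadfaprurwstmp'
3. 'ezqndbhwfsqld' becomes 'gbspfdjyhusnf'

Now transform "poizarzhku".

Each output is the input with this applied: shift every letter 2 places forward in the alphabet (wrapping around).
Doing the same to "poizarzhku": "rqkbctbjmw".

rqkbctbjmw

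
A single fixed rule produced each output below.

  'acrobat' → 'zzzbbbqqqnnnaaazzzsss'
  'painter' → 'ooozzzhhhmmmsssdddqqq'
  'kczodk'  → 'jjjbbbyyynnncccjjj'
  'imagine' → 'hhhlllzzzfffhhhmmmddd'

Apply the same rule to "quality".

The rule is to repeat every character 3 times, then shift every letter 1 place backward in the alphabet (wrapping around).
For "quality", step one produces "qqquuuaaallliiitttyyy"; step two turns that into "ppptttzzzkkkhhhsssxxx".

ppptttzzzkkkhhhsssxxx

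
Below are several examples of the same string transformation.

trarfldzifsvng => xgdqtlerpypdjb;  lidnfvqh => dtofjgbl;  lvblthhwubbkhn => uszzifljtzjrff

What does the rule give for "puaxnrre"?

The transformation: swap the front and back halves of the string, then shift every letter 2 places backward in the alphabet (wrapping around).
Working it through for "puaxnrre": intermediate "nrrepuax", final "lppcnsyv".

lppcnsyv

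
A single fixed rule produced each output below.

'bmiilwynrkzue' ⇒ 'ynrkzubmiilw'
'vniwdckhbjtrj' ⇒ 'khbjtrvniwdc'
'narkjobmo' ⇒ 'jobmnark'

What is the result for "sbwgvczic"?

The transformation: delete the last character, then swap the front and back halves of the string.
For "sbwgvczic", step one produces "sbwgvczi"; step two turns that into "vczisbwg".

vczisbwg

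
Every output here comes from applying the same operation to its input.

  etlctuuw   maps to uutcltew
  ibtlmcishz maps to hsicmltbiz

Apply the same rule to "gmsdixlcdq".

The rule is to reverse the string, then move the first character to the end.
On "gmsdixlcdq": the first step gives "qdclxidsmg", and the second then gives "dclxidsmgq".

dclxidsmgq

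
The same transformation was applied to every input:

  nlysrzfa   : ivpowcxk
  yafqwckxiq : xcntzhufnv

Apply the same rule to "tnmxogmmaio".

Rule — move the first character to the end, then shift every letter 3 places backward in the alphabet (wrapping around).
Starting from "tnmxogmmaio": after the first operation, "nmxogmmaiot"; after the second, "kjuldjjxflq".

kjuldjjxflq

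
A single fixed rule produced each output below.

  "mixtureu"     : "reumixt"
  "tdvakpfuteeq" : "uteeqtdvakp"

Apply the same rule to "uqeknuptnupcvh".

nupcvhuqeknup

Looking at the pairs, the operation is to swap the front and back halves of the string, then delete the first character.
For "uqeknuptnupcvh", step one produces "tnupcvhuqeknup"; step two turns that into "nupcvhuqeknup".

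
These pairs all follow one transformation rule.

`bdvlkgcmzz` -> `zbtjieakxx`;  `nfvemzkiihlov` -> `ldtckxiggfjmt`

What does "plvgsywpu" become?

njteqwuns

The pattern: shift every letter 2 places backward in the alphabet (wrapping around).
Doing the same to "plvgsywpu": "njteqwuns".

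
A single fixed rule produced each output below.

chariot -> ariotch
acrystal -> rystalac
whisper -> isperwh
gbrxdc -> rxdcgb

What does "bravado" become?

avadobr

The pattern: move the first 2 characters to the end (rotate left by 2).
Applying that to "bravado" gives "avadobr".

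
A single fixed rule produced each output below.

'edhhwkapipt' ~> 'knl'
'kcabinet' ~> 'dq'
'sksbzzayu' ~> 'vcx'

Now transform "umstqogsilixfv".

vrla

The rule is to keep one character in every 3, starting at position 3 (positions 3rd, 6th, 9th, ...), then shift every letter 3 places forward in the alphabet (wrapping around).
For "umstqogsilixfv", step one produces "soix"; step two turns that into "vrla".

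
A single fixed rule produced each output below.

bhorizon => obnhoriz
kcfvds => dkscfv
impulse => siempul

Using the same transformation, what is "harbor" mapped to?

ohrarb

Looking at the pairs, the operation is to swap the first and last characters, then move the last 2 characters to the front (rotate right by 2).
Applying both steps to "harbor": "rarboh", then "ohrarb".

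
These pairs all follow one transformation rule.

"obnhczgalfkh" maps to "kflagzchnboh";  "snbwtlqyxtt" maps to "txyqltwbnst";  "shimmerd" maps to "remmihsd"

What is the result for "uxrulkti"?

tklurxui

What's happening: move the last character to the front, then reverse the string.
Working it through for "uxrulkti": intermediate "iuxrulkt", final "tklurxui".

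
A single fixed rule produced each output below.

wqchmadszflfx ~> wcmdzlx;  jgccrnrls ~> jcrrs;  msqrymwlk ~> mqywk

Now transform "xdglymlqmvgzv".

xgylmgv

The rule is to keep every other character starting from the first (positions 1st, 3rd, 5th, ...).
For "xdglymlqmvgzv" the result is "xgylmgv".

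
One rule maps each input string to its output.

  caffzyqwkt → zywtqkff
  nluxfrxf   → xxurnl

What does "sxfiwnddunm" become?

The rule is to sort the characters into reverse alphabetical order, then delete the last 2 characters.
For "sxfiwnddunm", step one produces "xwusnnmifdd"; step two turns that into "xwusnnmif".

xwusnnmif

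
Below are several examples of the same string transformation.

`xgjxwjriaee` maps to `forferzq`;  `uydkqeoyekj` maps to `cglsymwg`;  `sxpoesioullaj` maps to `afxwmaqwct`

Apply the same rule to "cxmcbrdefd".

Each output is the input with this applied: delete the last 3 characters, then shift every letter 8 places forward in the alphabet (wrapping around).
For "cxmcbrdefd", step one produces "cxmcbrd"; step two turns that into "kfukjzl".

kfukjzl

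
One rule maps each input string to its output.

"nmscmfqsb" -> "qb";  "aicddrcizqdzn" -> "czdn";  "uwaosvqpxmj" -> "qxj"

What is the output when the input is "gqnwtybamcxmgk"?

bmxg

What's happening: keep every other character starting from the first (positions 1st, 3rd, 5th, ...), then delete the first 3 characters.
Applying that to "gqnwtybamcxmgk" gives "bmxg".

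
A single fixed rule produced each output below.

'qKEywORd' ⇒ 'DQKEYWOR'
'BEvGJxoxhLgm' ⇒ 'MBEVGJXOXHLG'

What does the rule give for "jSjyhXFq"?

QJSJYHXF

Looking at the pairs, the operation is to move the last character to the front, then convert every letter to uppercase.
Applying both steps to "jSjyhXFq": "qjSjyhXF", then "QJSJYHXF".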